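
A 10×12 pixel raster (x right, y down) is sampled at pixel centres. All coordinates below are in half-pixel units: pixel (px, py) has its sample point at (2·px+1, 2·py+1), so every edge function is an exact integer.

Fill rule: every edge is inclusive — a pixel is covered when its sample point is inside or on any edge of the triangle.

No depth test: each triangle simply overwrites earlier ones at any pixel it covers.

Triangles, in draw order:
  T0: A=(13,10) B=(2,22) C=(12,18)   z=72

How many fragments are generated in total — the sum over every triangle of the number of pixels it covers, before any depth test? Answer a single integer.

T0:
  2·area = 76  (B↔C swapped to make it positive)
  edge (13, 10)→(12, 18): d=(-1,8) inclusive
  edge (12, 18)→(2, 22): d=(-10,4) inclusive
  edge (2, 22)→(13, 10): d=(11,-12) inclusive
    (5,6)@(11, 13): e=[13,54,9] → X
    (6,6)@(13, 13): e=[-3,46,33] → .
    (4,7)@(9, 15): e=[27,42,7] → X
    (6,7)@(13, 15): e=[-5,26,55] → .
    (3,8)@(7, 17): e=[41,30,5] → X
    (6,8)@(13, 17): e=[-7,6,77] → .
    (2,9)@(5, 19): e=[55,18,3] → X
    (5,9)@(11, 19): e=[7,-6,75] → .
    (1,10)@(3, 21): e=[69,6,1] → X
    (2,10)@(5, 21): e=[53,-2,25] → .
    (3,10)@(7, 21): e=[37,-10,49] → .
    (4,10)@(9, 21): e=[21,-18,73] → .
  covered (10 px):
    . . . . . . . . . .
    . . . . . . . . . .
    . . . . . . . . . .
    . . . . . . . . . .
    . . . . . . . . . .
    . . . . . . . . . .
    . . . . . X . . . .
    . . . . X X . . . .
    . . . X X X . . . .
    . . X X X . . . . .
    . X . . . . . . . .
    . . . . . . . . . .

Result: 10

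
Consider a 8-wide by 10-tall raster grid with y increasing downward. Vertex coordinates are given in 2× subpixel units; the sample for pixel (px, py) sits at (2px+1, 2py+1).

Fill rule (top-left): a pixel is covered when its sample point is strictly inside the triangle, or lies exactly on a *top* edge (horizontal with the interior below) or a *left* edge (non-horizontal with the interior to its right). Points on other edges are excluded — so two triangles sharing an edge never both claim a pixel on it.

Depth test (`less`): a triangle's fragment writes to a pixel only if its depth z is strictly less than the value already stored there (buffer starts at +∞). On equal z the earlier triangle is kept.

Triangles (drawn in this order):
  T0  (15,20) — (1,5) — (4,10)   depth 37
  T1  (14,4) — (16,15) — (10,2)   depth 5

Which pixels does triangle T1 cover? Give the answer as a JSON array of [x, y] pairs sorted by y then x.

T0:
  2·area = 25  (B↔C swapped to make it positive)
  edge (15, 20)→(4, 10): d=(-11,-10) top-left  bias=+0
  edge (4, 10)→(1, 5): d=(-3,-5) top-left  bias=+0
  edge (1, 5)→(15, 20): d=(14,15) right/bottom  bias=-1
    (0,2)@(1, 5): e=[25,0,0] → ·  [on edge]
    (3,7)@(7, 15): e=[-25,0,50] → ·  [on edge]
  covered (0 px):
    · · · · · · · ·
    · · · · · · · ·
    · · · · · · · ·
    · · · · · · · ·
    · · · · · · · ·
    · · · · · · · ·
    · · · · · · · ·
    · · · · · · · ·
    · · · · · · · ·
    · · · · · · · ·
T1:
  2·area = 40
  edge (14, 4)→(16, 15): d=(2,11) right/bottom  bias=-1
  edge (16, 15)→(10, 2): d=(-6,-13) top-left  bias=+0
  edge (10, 2)→(14, 4): d=(4,2) right/bottom  bias=-1
    (5,1)@(11, 3): e=[31,7,2] → █
    (6,1)@(13, 3): e=[9,33,-2] → ·
    (5,2)@(11, 5): e=[35,-5,10] → ·
    (6,2)@(13, 5): e=[13,21,6] → █
    (7,2)@(15, 5): e=[-9,47,2] → ·
    (6,3)@(13, 7): e=[17,9,14] → █
    (7,3)@(15, 7): e=[-5,35,10] → ·
    (6,4)@(13, 9): e=[21,-3,22] → ·
    (7,5)@(15, 11): e=[3,11,26] → █
    (7,6)@(15, 13): e=[7,-1,34] → ·
  covered (4 px):
    · · · · · · · ·
    · · · · · █ · ·
    · · · · · · █ ·
    · · · · · · █ ·
    · · · · · · · ·
    · · · · · · · █
    · · · · · · · ·
    · · · · · · · ·
    · · · · · · · ·
    · · · · · · · ·

Final: [[5,1],[6,2],[6,3],[7,5]]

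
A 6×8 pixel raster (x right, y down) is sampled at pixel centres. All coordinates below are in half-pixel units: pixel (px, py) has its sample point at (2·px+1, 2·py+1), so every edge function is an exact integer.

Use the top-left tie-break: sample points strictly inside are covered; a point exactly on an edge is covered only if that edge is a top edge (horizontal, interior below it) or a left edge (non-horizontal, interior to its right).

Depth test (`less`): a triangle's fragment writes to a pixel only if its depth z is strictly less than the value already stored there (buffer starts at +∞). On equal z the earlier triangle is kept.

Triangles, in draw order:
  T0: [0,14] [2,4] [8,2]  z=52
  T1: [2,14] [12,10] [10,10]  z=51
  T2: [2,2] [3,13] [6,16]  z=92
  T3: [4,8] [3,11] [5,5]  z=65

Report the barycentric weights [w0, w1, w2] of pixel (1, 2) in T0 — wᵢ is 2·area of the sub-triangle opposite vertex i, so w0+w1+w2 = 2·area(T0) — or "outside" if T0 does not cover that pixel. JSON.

T0:
  2·area = 56
  edge (0, 14)→(2, 4): d=(2,-10) top-left  bias=+0
  edge (2, 4)→(8, 2): d=(6,-2) top-left  bias=+0
  edge (8, 2)→(0, 14): d=(-8,12) right/bottom  bias=-1
    (5,0)@(11, 1): e=[84,0,-28] → .  [on edge]
    (2,1)@(5, 3): e=[28,0,28] → X  [on edge]
    (3,1)@(7, 3): e=[48,4,4] → X
    (4,1)@(9, 3): e=[68,8,-20] → .
    (1,2)@(3, 5): e=[12,8,36] → X
    (3,2)@(7, 5): e=[52,16,-12] → .
    (1,3)@(3, 7): e=[16,20,20] → X
    (2,3)@(5, 7): e=[36,24,-4] → .
    (0,4)@(1, 9): e=[0,28,28] → X  [on edge]
    (2,4)@(5, 9): e=[40,36,-20] → .
    (0,5)@(1, 11): e=[4,40,12] → X
    (1,5)@(3, 11): e=[24,44,-12] → .
  covered (8 px):
    . . . . . .
    . . X X . .
    . X X . . .
    . X . . . .
    X X . . . .
    X . . . . .
    . . . . . .
    . . . . . .
T1:
  2·area = 8  (B↔C swapped to make it positive)
  edge (2, 14)→(10, 10): d=(8,-4) top-left  bias=+0
  edge (10, 10)→(12, 10): d=(2,0) top-left  bias=+0
  edge (12, 10)→(2, 14): d=(-10,4) right/bottom  bias=-1
    (4,5)@(9, 11): e=[4,2,2] → X
    (5,5)@(11, 11): e=[12,2,-6] → .
    (4,6)@(9, 13): e=[20,6,-18] → .
  covered (1 px):
    . . . . . .
    . . . . . .
    . . . . . .
    . . . . . .
    . . . . . .
    . . . . X .
    . . . . . .
    . . . . . .
T2:
  2·area = 30  (B↔C swapped to make it positive)
  edge (2, 2)→(6, 16): d=(4,14) right/bottom  bias=-1
  edge (6, 16)→(3, 13): d=(-3,-3) top-left  bias=+0
  edge (3, 13)→(2, 2): d=(-1,-11) top-left  bias=+0
    (1,3)@(3, 7): e=[6,18,6] → X
    (2,3)@(5, 7): e=[-22,24,28] → .
    (1,4)@(3, 9): e=[14,12,4] → X
    (2,4)@(5, 9): e=[-14,18,26] → .
    (0,5)@(1, 11): e=[50,0,-20] → .  [on edge]
    (1,5)@(3, 11): e=[22,6,2] → X
    (2,5)@(5, 11): e=[-6,12,24] → .
    (1,6)@(3, 13): e=[30,0,0] → X  [on edge]
    (2,6)@(5, 13): e=[2,6,22] → X
    (3,6)@(7, 13): e=[-26,12,44] → .
    (1,7)@(3, 15): e=[38,-6,-2] → .
    (2,7)@(5, 15): e=[10,0,20] → X  [on edge]
  covered (6 px):
    . . . . . .
    . . . . . .
    . . . . . .
    . X . . . .
    . X . . . .
    . X . . . .
    . X X . . .
    . . X . . .
T3:
  degenerate (2·area = 0) — covers nothing

Result: [8,36,12]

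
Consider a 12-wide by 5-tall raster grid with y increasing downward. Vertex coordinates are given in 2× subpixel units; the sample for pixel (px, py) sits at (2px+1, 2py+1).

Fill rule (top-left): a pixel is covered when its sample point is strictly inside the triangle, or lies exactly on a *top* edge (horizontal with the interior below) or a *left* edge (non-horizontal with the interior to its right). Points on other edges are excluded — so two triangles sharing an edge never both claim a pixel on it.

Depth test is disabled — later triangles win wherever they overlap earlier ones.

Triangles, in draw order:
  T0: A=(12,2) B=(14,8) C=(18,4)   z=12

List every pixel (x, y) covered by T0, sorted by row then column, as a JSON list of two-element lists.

T0:
  2·area = 32  (B↔C swapped to make it positive)
  edge (12, 2)→(18, 4): d=(6,2) right/bottom  bias=-1
  edge (18, 4)→(14, 8): d=(-4,4) right/bottom  bias=-1
  edge (14, 8)→(12, 2): d=(-2,-6) top-left  bias=+0
    (4,0)@(9, 1): e=[0,48,-16] → ·  [on edge]
    (10,0)@(21, 1): e=[-24,0,56] → ·  [on edge]
    (6,1)@(13, 3): e=[4,24,4] → █
    (7,1)@(15, 3): e=[0,16,16] → ·  [on edge]
    (9,1)@(19, 3): e=[-8,0,40] → ·  [on edge]
    (6,2)@(13, 5): e=[16,16,0] → █  [on edge]
    (7,2)@(15, 5): e=[12,8,12] → █
    (8,2)@(17, 5): e=[8,0,24] → ·  [on edge]
    (10,2)@(21, 5): e=[0,-16,48] → ·  [on edge]
    (6,3)@(13, 7): e=[28,8,-4] → ·
    (7,3)@(15, 7): e=[24,0,8] → ·  [on edge]
    (6,4)@(13, 9): e=[40,0,-8] → ·  [on edge]
  covered (3 px):
    · · · · · · · · · · · ·
    · · · · · · █ · · · · ·
    · · · · · · █ █ · · · ·
    · · · · · · · · · · · ·
    · · · · · · · · · · · ·

Answer: [[6,1],[6,2],[7,2]]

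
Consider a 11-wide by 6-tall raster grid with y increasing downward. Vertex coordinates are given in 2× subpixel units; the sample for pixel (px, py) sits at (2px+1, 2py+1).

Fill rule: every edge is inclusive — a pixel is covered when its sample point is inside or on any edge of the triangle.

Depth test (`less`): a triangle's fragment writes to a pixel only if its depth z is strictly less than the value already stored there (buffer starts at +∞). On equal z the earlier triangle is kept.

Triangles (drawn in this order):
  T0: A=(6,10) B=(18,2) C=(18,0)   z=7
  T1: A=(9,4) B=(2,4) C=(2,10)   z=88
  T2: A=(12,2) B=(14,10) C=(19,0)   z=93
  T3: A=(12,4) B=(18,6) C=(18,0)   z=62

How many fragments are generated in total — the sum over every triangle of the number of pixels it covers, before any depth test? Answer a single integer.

T0:
  2·area = 24  (B↔C swapped to make it positive)
  edge (6, 10)→(18, 0): d=(12,-10) inclusive
  edge (18, 0)→(18, 2): d=(0,2) inclusive
  edge (18, 2)→(6, 10): d=(-12,8) inclusive
    (8,0)@(17, 1): e=[2,2,20] → #
    (9,0)@(19, 1): e=[22,-2,4] → ·
    (7,1)@(15, 3): e=[6,6,12] → #
    (8,1)@(17, 3): e=[26,2,-4] → ·
    (6,2)@(13, 5): e=[10,10,4] → #
    (7,2)@(15, 5): e=[30,6,-12] → ·
    (6,3)@(13, 7): e=[34,10,-20] → ·
  covered (3 px):
    · · · · · · · · # · ·
    · · · · · · · # · · ·
    · · · · · · # · · · ·
    · · · · · · · · · · ·
    · · · · · · · · · · ·
    · · · · · · · · · · ·
T1:
  2·area = 42  (B↔C swapped to make it positive)
  edge (9, 4)→(2, 10): d=(-7,6) inclusive
  edge (2, 10)→(2, 4): d=(0,-6) inclusive
  edge (2, 4)→(9, 4): d=(7,0) inclusive
    (1,2)@(3, 5): e=[29,6,7] → #
    (2,2)@(5, 5): e=[17,18,7] → #
    (3,2)@(7, 5): e=[5,30,7] → #
    (4,2)@(9, 5): e=[-7,42,7] → ·
    (1,3)@(3, 7): e=[15,6,21] → #
    (3,3)@(7, 7): e=[-9,30,21] → ·
    (1,4)@(3, 9): e=[1,6,35] → #
    (2,4)@(5, 9): e=[-11,18,35] → ·
    (1,5)@(3, 11): e=[-13,6,49] → ·
  covered (6 px):
    · · · · · · · · · · ·
    · · · · · · · · · · ·
    · # # # · · · · · · ·
    · # # · · · · · · · ·
    · # · · · · · · · · ·
    · · · · · · · · · · ·
T2:
  2·area = 60  (B↔C swapped to make it positive)
  edge (12, 2)→(19, 0): d=(7,-2) inclusive
  edge (19, 0)→(14, 10): d=(-5,10) inclusive
  edge (14, 10)→(12, 2): d=(-2,-8) inclusive
    (8,0)@(17, 1): e=[3,15,42] → #
    (9,0)@(19, 1): e=[7,-5,58] → ·
    (6,1)@(13, 3): e=[9,45,6] → #
    (7,1)@(15, 3): e=[13,25,22] → #
    (9,1)@(19, 3): e=[21,-15,54] → ·
    (6,2)@(13, 5): e=[23,35,2] → #
    (8,2)@(17, 5): e=[31,-5,34] → ·
    (6,3)@(13, 7): e=[37,25,-2] → ·
    (7,3)@(15, 7): e=[41,5,14] → #
    (8,3)@(17, 7): e=[45,-15,30] → ·
    (7,4)@(15, 9): e=[55,-5,10] → ·
  covered (7 px):
    · · · · · · · · # · ·
    · · · · · · # # # · ·
    · · · · · · # # · · ·
    · · · · · · · # · · ·
    · · · · · · · · · · ·
    · · · · · · · · · · ·
T3:
  2·area = 36  (B↔C swapped to make it positive)
  edge (12, 4)→(18, 0): d=(6,-4) inclusive
  edge (18, 0)→(18, 6): d=(0,6) inclusive
  edge (18, 6)→(12, 4): d=(-6,-2) inclusive
    (1,0)@(3, 1): e=[-54,90,0] → ·  [on edge]
    (8,0)@(17, 1): e=[2,6,28] → #
    (9,0)@(19, 1): e=[10,-6,32] → ·
    (4,1)@(9, 3): e=[-18,54,0] → ·  [on edge]
    (7,1)@(15, 3): e=[6,18,12] → #
    (9,1)@(19, 3): e=[22,-6,20] → ·
    (7,2)@(15, 5): e=[18,18,0] → #  [on edge]
    (9,2)@(19, 5): e=[34,-6,8] → ·
    (7,3)@(15, 7): e=[30,18,-12] → ·
    (8,3)@(17, 7): e=[38,6,-8] → ·
    (10,3)@(21, 7): e=[54,-18,0] → ·  [on edge]
  covered (5 px):
    · · · · · · · · # · ·
    · · · · · · · # # · ·
    · · · · · · · # # · ·
    · · · · · · · · · · ·
    · · · · · · · · · · ·
    · · · · · · · · · · ·

Final: 21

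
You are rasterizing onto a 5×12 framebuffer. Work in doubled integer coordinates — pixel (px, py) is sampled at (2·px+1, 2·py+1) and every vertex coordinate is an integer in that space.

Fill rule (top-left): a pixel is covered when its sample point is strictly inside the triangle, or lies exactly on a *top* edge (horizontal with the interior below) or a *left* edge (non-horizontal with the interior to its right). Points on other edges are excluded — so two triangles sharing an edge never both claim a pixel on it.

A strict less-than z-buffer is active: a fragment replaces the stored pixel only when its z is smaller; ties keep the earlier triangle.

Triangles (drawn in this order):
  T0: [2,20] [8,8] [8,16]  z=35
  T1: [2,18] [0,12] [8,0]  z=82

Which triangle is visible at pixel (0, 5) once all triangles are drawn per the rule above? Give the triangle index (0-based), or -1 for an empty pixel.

T0:
  2·area = 48
  edge (2, 20)→(8, 8): d=(6,-12) top-left  bias=+0
  edge (8, 8)→(8, 16): d=(0,8) right/bottom  bias=-1
  edge (8, 16)→(2, 20): d=(-6,4) right/bottom  bias=-1
    (3,5)@(7, 11): e=[6,8,34] → █
    (4,5)@(9, 11): e=[30,-8,26] → ·
    (3,6)@(7, 13): e=[18,8,22] → █
    (4,6)@(9, 13): e=[42,-8,14] → ·
    (2,7)@(5, 15): e=[6,24,18] → █
    (4,7)@(9, 15): e=[54,-8,2] → ·
    (2,8)@(5, 17): e=[18,24,6] → █
    (3,8)@(7, 17): e=[42,8,-2] → ·
    (1,9)@(3, 19): e=[6,40,2] → █
    (2,9)@(5, 19): e=[30,24,-6] → ·
    (1,10)@(3, 21): e=[18,40,-10] → ·
  covered (6 px):
    · · · · ·
    · · · · ·
    · · · · ·
    · · · · ·
    · · · · ·
    · · · █ ·
    · · · █ ·
    · · █ █ ·
    · · █ · ·
    · █ · · ·
    · · · · ·
    · · · · ·
T1:
  2·area = 72
  edge (2, 18)→(0, 12): d=(-2,-6) top-left  bias=+0
  edge (0, 12)→(8, 0): d=(8,-12) top-left  bias=+0
  edge (8, 0)→(2, 18): d=(-6,18) right/bottom  bias=-1
    (3,1)@(7, 3): e=[60,12,0] → ·  [on edge]
    (2,2)@(5, 5): e=[44,4,24] → █
    (3,2)@(7, 5): e=[56,28,-12] → ·
    (2,3)@(5, 7): e=[40,20,12] → █
    (3,3)@(7, 7): e=[52,44,-24] → ·
    (1,4)@(3, 9): e=[24,12,36] → █
    (2,4)@(5, 9): e=[36,36,0] → ·  [on edge]
    (0,5)@(1, 11): e=[8,4,60] → █
    (2,5)@(5, 11): e=[32,52,-12] → ·
    (0,6)@(1, 13): e=[4,20,48] → █
    (2,6)@(5, 13): e=[28,68,-24] → ·
    (0,7)@(1, 15): e=[0,36,36] → █  [on edge]
    (1,7)@(3, 15): e=[12,60,0] → ·  [on edge]
    (0,10)@(1, 21): e=[-12,84,0] → ·  [on edge]
    (1,10)@(3, 21): e=[0,108,-36] → ·  [on edge]
  covered (8 px):
    · · · · ·
    · · · · ·
    · · █ · ·
    · · █ · ·
    · █ · · ·
    █ █ · · ·
    █ █ · · ·
    █ · · · ·
    · · · · ·
    · · · · ·
    · · · · ·
    · · · · ·

Z-buffer (winner per pixel, '.' = empty):
  . . . . .
  . . . . .
  . . 1 . .
  . . 1 . .
  . 1 . . .
  1 1 . 0 .
  1 1 . 0 .
  1 . 0 0 .
  . . 0 . .
  . 0 . . .
  . . . . .
  . . . . .

Result: 1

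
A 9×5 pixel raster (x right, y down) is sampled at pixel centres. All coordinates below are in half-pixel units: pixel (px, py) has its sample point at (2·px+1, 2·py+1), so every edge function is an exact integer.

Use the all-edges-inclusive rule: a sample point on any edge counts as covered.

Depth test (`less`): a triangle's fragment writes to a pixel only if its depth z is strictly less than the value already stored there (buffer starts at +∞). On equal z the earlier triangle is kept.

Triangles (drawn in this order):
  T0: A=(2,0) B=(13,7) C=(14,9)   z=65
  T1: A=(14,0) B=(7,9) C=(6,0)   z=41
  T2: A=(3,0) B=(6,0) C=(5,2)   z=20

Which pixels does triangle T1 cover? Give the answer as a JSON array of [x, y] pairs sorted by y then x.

T0:
  2·area = 15
  edge (2, 0)→(13, 7): d=(11,7) inclusive
  edge (13, 7)→(14, 9): d=(1,2) inclusive
  edge (14, 9)→(2, 0): d=(-12,-9) inclusive
    (5,1)@(11, 3): e=[-30,0,45] → .  [on edge]
    (4,2)@(9, 5): e=[6,6,3] → X
    (5,2)@(11, 5): e=[-8,2,21] → .
    (4,3)@(9, 7): e=[28,8,-21] → .
    (6,3)@(13, 7): e=[0,0,15] → X  [on edge]
    (7,3)@(15, 7): e=[-14,-4,33] → .
    (6,4)@(13, 9): e=[22,2,-9] → .
  covered (2 px):
    . . . . . . . . .
    . . . . . . . . .
    . . . . X . . . .
    . . . . . . X . .
    . . . . . . . . .
T1:
  2·area = 72
  edge (14, 0)→(7, 9): d=(-7,9) inclusive
  edge (7, 9)→(6, 0): d=(-1,-9) inclusive
  edge (6, 0)→(14, 0): d=(8,0) inclusive
    (3,0)@(7, 1): e=[56,8,8] → X
    (4,0)@(9, 1): e=[38,26,8] → X
    (5,0)@(11, 1): e=[20,44,8] → X
    (6,0)@(13, 1): e=[2,62,8] → X
    (7,0)@(15, 1): e=[-16,80,8] → .
    (3,1)@(7, 3): e=[42,6,24] → X
    (6,1)@(13, 3): e=[-12,60,24] → .
    (3,2)@(7, 5): e=[28,4,40] → X
    (5,2)@(11, 5): e=[-8,40,40] → .
    (3,3)@(7, 7): e=[14,2,56] → X
    (4,3)@(9, 7): e=[-4,20,56] → .
    (3,4)@(7, 9): e=[0,0,72] → X  [on edge]
  covered (11 px):
    . . . X X X X . .
    . . . X X X . . .
    . . . X X . . . .
    . . . X . . . . .
    . . . X . . . . .
T2:
  2·area = 6
  edge (3, 0)→(6, 0): d=(3,0) inclusive
  edge (6, 0)→(5, 2): d=(-1,2) inclusive
  edge (5, 2)→(3, 0): d=(-2,-2) inclusive
    (2,0)@(5, 1): e=[3,1,2] → X
    (3,0)@(7, 1): e=[3,-3,6] → .
    (2,1)@(5, 3): e=[9,-1,-2] → .
  covered (1 px):
    . . X . . . . . .
    . . . . . . . . .
    . . . . . . . . .
    . . . . . . . . .
    . . . . . . . . .

Result: [[3,0],[4,0],[5,0],[6,0],[3,1],[4,1],[5,1],[3,2],[4,2],[3,3],[3,4]]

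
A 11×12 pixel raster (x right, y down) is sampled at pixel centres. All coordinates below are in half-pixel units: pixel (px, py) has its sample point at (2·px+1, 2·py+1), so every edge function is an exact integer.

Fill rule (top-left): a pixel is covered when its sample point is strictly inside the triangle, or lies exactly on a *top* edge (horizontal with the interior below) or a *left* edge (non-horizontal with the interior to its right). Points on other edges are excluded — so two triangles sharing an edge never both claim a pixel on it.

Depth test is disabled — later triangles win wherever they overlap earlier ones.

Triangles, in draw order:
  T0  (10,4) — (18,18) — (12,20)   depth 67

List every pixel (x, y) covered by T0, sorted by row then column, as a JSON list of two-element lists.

T0:
  2·area = 100
  edge (10, 4)→(18, 18): d=(8,14) right/bottom  bias=-1
  edge (18, 18)→(12, 20): d=(-6,2) right/bottom  bias=-1
  edge (12, 20)→(10, 4): d=(-2,-16) top-left  bias=+0
    (5,3)@(11, 7): e=[10,80,10] → █
    (6,3)@(13, 7): e=[-18,76,42] → ·
    (5,4)@(11, 9): e=[26,68,6] → █
    (6,4)@(13, 9): e=[-2,64,38] → ·
    (5,5)@(11, 11): e=[42,56,2] → █
    (6,5)@(13, 11): e=[14,52,34] → █
    (7,5)@(15, 11): e=[-14,48,66] → ·
    (5,6)@(11, 13): e=[58,44,-2] → ·
    (6,6)@(13, 13): e=[30,40,30] → █
    (7,6)@(15, 13): e=[2,36,62] → █
    (8,6)@(17, 13): e=[-26,32,94] → ·
    (6,7)@(13, 15): e=[46,28,26] → █
    (10,8)@(21, 17): e=[-50,0,150] → ·  [on edge]
    (7,9)@(15, 19): e=[50,0,50] → ·  [on edge]
    (4,10)@(9, 21): e=[150,0,-50] → ·  [on edge]
    (1,11)@(3, 23): e=[250,0,-150] → ·  [on edge]
  covered (12 px):
    · · · · · · · · · · ·
    · · · · · · · · · · ·
    · · · · · · · · · · ·
    · · · · · █ · · · · ·
    · · · · · █ · · · · ·
    · · · · · █ █ · · · ·
    · · · · · · █ █ · · ·
    · · · · · · █ █ · · ·
    · · · · · · █ █ █ · ·
    · · · · · · █ · · · ·
    · · · · · · · · · · ·
    · · · · · · · · · · ·

Result: [[5,3],[5,4],[5,5],[6,5],[6,6],[7,6],[6,7],[7,7],[6,8],[7,8],[8,8],[6,9]]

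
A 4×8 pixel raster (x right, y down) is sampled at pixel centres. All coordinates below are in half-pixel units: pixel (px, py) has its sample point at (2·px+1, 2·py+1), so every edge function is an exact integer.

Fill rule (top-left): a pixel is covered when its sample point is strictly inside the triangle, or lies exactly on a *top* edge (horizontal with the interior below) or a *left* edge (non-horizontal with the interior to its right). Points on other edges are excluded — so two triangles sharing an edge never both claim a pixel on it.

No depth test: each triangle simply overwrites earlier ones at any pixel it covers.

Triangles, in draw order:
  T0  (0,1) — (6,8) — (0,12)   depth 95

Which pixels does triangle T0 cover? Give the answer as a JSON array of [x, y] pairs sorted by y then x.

T0:
  2·area = 66
  edge (0, 1)→(6, 8): d=(6,7) right/bottom  bias=-1
  edge (6, 8)→(0, 12): d=(-6,4) right/bottom  bias=-1
  edge (0, 12)→(0, 1): d=(0,-11) top-left  bias=+0
    (0,1)@(1, 3): e=[5,50,11] → X
    (1,1)@(3, 3): e=[-9,42,33] → .
    (0,2)@(1, 5): e=[17,38,11] → X
    (1,2)@(3, 5): e=[3,30,33] → X
    (2,2)@(5, 5): e=[-11,22,55] → .
    (0,3)@(1, 7): e=[29,26,11] → X
    (2,3)@(5, 7): e=[1,10,55] → X
    (3,3)@(7, 7): e=[-13,2,77] → .
    (0,4)@(1, 9): e=[41,14,11] → X
    (2,4)@(5, 9): e=[13,-2,55] → .
    (0,5)@(1, 11): e=[53,2,11] → X
    (1,5)@(3, 11): e=[39,-6,33] → .
  covered (9 px):
    . . . .
    X . . .
    X X . .
    X X X .
    X X . .
    X . . .
    . . . .
    . . . .

Final: [[0,1],[0,2],[1,2],[0,3],[1,3],[2,3],[0,4],[1,4],[0,5]]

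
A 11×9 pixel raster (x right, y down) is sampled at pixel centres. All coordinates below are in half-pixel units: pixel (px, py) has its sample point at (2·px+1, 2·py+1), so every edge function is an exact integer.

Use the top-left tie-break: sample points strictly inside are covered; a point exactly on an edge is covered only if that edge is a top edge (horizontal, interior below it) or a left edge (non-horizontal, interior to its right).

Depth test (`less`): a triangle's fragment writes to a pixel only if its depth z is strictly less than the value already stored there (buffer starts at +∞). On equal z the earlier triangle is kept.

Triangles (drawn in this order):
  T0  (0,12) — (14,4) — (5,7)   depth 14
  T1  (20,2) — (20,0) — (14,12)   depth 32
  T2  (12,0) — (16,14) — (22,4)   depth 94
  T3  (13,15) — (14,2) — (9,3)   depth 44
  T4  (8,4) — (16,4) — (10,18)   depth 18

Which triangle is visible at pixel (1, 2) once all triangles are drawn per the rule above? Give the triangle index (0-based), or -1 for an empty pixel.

T0:
  2·area = 30  (B↔C swapped to make it positive)
  edge (0, 12)→(5, 7): d=(5,-5) top-left  bias=+0
  edge (5, 7)→(14, 4): d=(9,-3) top-left  bias=+0
  edge (14, 4)→(0, 12): d=(-14,8) right/bottom  bias=-1
    (5,0)@(11, 1): e=[0,-36,66] → ·  [on edge]
    (4,1)@(9, 3): e=[0,-24,54] → ·  [on edge]
    (8,1)@(17, 3): e=[40,0,-10] → ·  [on edge]
    (3,2)@(7, 5): e=[0,-12,42] → ·  [on edge]
    (5,2)@(11, 5): e=[20,0,10] → █  [on edge]
    (6,2)@(13, 5): e=[30,6,-6] → ·
    (2,3)@(5, 7): e=[0,0,30] → █  [on edge]
    (3,3)@(7, 7): e=[10,6,14] → █
    (4,3)@(9, 7): e=[20,12,-2] → ·
    (5,3)@(11, 7): e=[30,18,-18] → ·
    (1,4)@(3, 9): e=[0,12,18] → █  [on edge]
    (3,4)@(7, 9): e=[20,24,-14] → ·
    (0,5)@(1, 11): e=[0,24,6] → █  [on edge]
  covered (6 px):
    · · · · · · · · · · ·
    · · · · · · · · · · ·
    · · · · · █ · · · · ·
    · · █ █ · · · · · · ·
    · █ █ · · · · · · · ·
    █ · · · · · · · · · ·
    · · · · · · · · · · ·
    · · · · · · · · · · ·
    · · · · · · · · · · ·
T1:
  2·area = 12  (B↔C swapped to make it positive)
  edge (20, 2)→(14, 12): d=(-6,10) right/bottom  bias=-1
  edge (14, 12)→(20, 0): d=(6,-12) top-left  bias=+0
  edge (20, 0)→(20, 2): d=(0,2) right/bottom  bias=-1
    (9,1)@(19, 3): e=[4,6,2] → █
    (10,1)@(21, 3): e=[-16,30,-2] → ·
    (9,2)@(19, 5): e=[-8,18,2] → ·
    (8,3)@(17, 7): e=[0,6,6] → ·  [on edge]
    (5,8)@(11, 17): e=[0,-6,18] → ·  [on edge]
  covered (1 px):
    · · · · · · · · · · ·
    · · · · · · · · · █ ·
    · · · · · · · · · · ·
    · · · · · · · · · · ·
    · · · · · · · · · · ·
    · · · · · · · · · · ·
    · · · · · · · · · · ·
    · · · · · · · · · · ·
    · · · · · · · · · · ·
T2:
  2·area = 124  (B↔C swapped to make it positive)
  edge (12, 0)→(22, 4): d=(10,4) right/bottom  bias=-1
  edge (22, 4)→(16, 14): d=(-6,10) right/bottom  bias=-1
  edge (16, 14)→(12, 0): d=(-4,-14) top-left  bias=+0
    (6,0)@(13, 1): e=[6,108,10] → █
    (7,0)@(15, 1): e=[-2,88,38] → ·
    (6,1)@(13, 3): e=[26,96,2] → █
    (7,1)@(15, 3): e=[18,76,30] → █
    (8,1)@(17, 3): e=[10,56,58] → █
    (9,1)@(19, 3): e=[2,36,86] → █
    (10,1)@(21, 3): e=[-6,16,114] → ·
    (6,2)@(13, 5): e=[46,84,-6] → ·
    (7,2)@(15, 5): e=[38,64,22] → █
    (10,2)@(21, 5): e=[14,4,106] → █
    (7,3)@(15, 7): e=[58,52,14] → █
    (10,3)@(21, 7): e=[34,-8,98] → ·
    (9,4)@(19, 9): e=[62,0,62] → ·  [on edge]
  covered (15 px):
    · · · · · · █ · · · ·
    · · · · · · █ █ █ █ ·
    · · · · · · · █ █ █ █
    · · · · · · · █ █ █ ·
    · · · · · · · █ █ · ·
    · · · · · · · · █ · ·
    · · · · · · · · · · ·
    · · · · · · · · · · ·
    · · · · · · · · · · ·
T3:
  2·area = 64  (B↔C swapped to make it positive)
  edge (13, 15)→(9, 3): d=(-4,-12) top-left  bias=+0
  edge (9, 3)→(14, 2): d=(5,-1) top-left  bias=+0
  edge (14, 2)→(13, 15): d=(-1,13) right/bottom  bias=-1
    (9,0)@(19, 1): e=[128,0,-64] → ·  [on edge]
    (4,1)@(9, 3): e=[0,0,64] → █  [on edge]
    (5,1)@(11, 3): e=[24,2,38] → █
    (6,1)@(13, 3): e=[48,4,12] → █
    (7,1)@(15, 3): e=[72,6,-14] → ·
    (4,2)@(9, 5): e=[-8,10,62] → ·
    (5,2)@(11, 5): e=[16,12,36] → █
    (7,2)@(15, 5): e=[64,16,-16] → ·
    (5,3)@(11, 7): e=[8,22,34] → █
    (7,3)@(15, 7): e=[56,26,-18] → ·
    (5,4)@(11, 9): e=[0,32,32] → █  [on edge]
    (7,4)@(15, 9): e=[48,36,-20] → ·
    (6,7)@(13, 15): e=[0,64,0] → ·  [on edge]
  covered (11 px):
    · · · · · · · · · · ·
    · · · · █ █ █ · · · ·
    · · · · · █ █ · · · ·
    · · · · · █ █ · · · ·
    · · · · · █ █ · · · ·
    · · · · · · █ · · · ·
    · · · · · · █ · · · ·
    · · · · · · · · · · ·
    · · · · · · · · · · ·
T4:
  2·area = 112
  edge (8, 4)→(16, 4): d=(8,0) top-left  bias=+0
  edge (16, 4)→(10, 18): d=(-6,14) right/bottom  bias=-1
  edge (10, 18)→(8, 4): d=(-2,-14) top-left  bias=+0
    (4,2)@(9, 5): e=[8,92,12] → █
    (5,2)@(11, 5): e=[8,64,40] → █
    (6,2)@(13, 5): e=[8,36,68] → █
    (7,2)@(15, 5): e=[8,8,96] → █
    (8,2)@(17, 5): e=[8,-20,124] → ·
    (4,3)@(9, 7): e=[24,80,8] → █
    (7,3)@(15, 7): e=[24,-4,92] → ·
    (4,4)@(9, 9): e=[40,68,4] → █
    (7,4)@(15, 9): e=[40,-16,88] → ·
    (4,5)@(9, 11): e=[56,56,0] → █  [on edge]
    (6,5)@(13, 11): e=[56,0,56] → ·  [on edge]
    (4,6)@(9, 13): e=[72,44,-4] → ·
  covered (14 px):
    · · · · · · · · · · ·
    · · · · · · · · · · ·
    · · · · █ █ █ █ · · ·
    · · · · █ █ █ · · · ·
    · · · · █ █ █ · · · ·
    · · · · █ █ · · · · ·
    · · · · · █ · · · · ·
    · · · · · █ · · · · ·
    · · · · · · · · · · ·

Z-buffer (winner per pixel, '.' = empty):
  . . . . . . 2 . . . .
  . . . . 3 3 3 2 2 1 .
  . . . . 4 0 4 4 2 2 2
  . . 0 0 4 4 4 2 2 2 .
  . 0 0 . 4 4 4 2 2 . .
  0 . . . 4 4 3 . 2 . .
  . . . . . 4 3 . . . .
  . . . . . 4 . . . . .
  . . . . . . . . . . .

Answer: -1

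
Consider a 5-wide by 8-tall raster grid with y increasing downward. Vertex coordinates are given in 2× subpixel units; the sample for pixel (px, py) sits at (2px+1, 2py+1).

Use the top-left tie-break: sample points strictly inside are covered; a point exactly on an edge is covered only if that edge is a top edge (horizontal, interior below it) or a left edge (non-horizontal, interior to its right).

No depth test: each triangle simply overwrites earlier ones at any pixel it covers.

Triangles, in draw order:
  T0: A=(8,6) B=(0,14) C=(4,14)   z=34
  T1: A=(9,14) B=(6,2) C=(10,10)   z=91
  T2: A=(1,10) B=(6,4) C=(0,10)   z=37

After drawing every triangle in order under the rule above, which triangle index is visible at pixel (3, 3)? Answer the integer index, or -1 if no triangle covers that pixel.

T0:
  2·area = 32  (B↔C swapped to make it positive)
  edge (8, 6)→(4, 14): d=(-4,8) right/bottom  bias=-1
  edge (4, 14)→(0, 14): d=(-4,0) right/bottom  bias=-1
  edge (0, 14)→(8, 6): d=(8,-8) top-left  bias=+0
    (4,2)@(9, 5): e=[-4,36,0] → ·  [on edge]
    (3,3)@(7, 7): e=[4,28,0] → #  [on edge]
    (4,3)@(9, 7): e=[-12,28,16] → ·
    (2,4)@(5, 9): e=[12,20,0] → #  [on edge]
    (3,4)@(7, 9): e=[-4,20,16] → ·
    (1,5)@(3, 11): e=[20,12,0] → #  [on edge]
    (3,5)@(7, 11): e=[-12,12,32] → ·
    (0,6)@(1, 13): e=[28,4,0] → #  [on edge]
    (2,6)@(5, 13): e=[-4,4,32] → ·
    (0,7)@(1, 15): e=[20,-4,16] → ·
    (1,7)@(3, 15): e=[4,-4,32] → ·
  covered (6 px):
    · · · · ·
    · · · · ·
    · · · · ·
    · · · # ·
    · · # · ·
    · # # · ·
    # # · · ·
    · · · · ·
T1:
  2·area = 24
  edge (9, 14)→(6, 2): d=(-3,-12) top-left  bias=+0
  edge (6, 2)→(10, 10): d=(4,8) right/bottom  bias=-1
  edge (10, 10)→(9, 14): d=(-1,4) right/bottom  bias=-1
    (3,2)@(7, 5): e=[3,4,17] → #
    (4,2)@(9, 5): e=[27,-12,9] → ·
    (3,3)@(7, 7): e=[-3,12,15] → ·
    (4,4)@(9, 9): e=[15,4,5] → #
    (4,5)@(9, 11): e=[9,12,3] → #
    (4,6)@(9, 13): e=[3,20,1] → #
    (4,7)@(9, 15): e=[-3,28,-1] → ·
  covered (4 px):
    · · · · ·
    · · · · ·
    · · · # ·
    · · · · ·
    · · · · #
    · · · · #
    · · · · #
    · · · · ·
T2:
  2·area = 6  (B↔C swapped to make it positive)
  edge (1, 10)→(0, 10): d=(-1,0) right/bottom  bias=-1
  edge (0, 10)→(6, 4): d=(6,-6) top-left  bias=+0
  edge (6, 4)→(1, 10): d=(-5,6) right/bottom  bias=-1
    (4,0)@(9, 1): e=[9,0,-3] → ·  [on edge]
    (3,1)@(7, 3): e=[7,0,-1] → ·  [on edge]
    (2,2)@(5, 5): e=[5,0,1] → #  [on edge]
    (3,2)@(7, 5): e=[5,12,-11] → ·
    (1,3)@(3, 7): e=[3,0,3] → #  [on edge]
    (2,3)@(5, 7): e=[3,12,-9] → ·
    (0,4)@(1, 9): e=[1,0,5] → #  [on edge]
    (1,4)@(3, 9): e=[1,12,-7] → ·
    (0,5)@(1, 11): e=[-1,12,-5] → ·
  covered (3 px):
    · · · · ·
    · · · · ·
    · · # · ·
    · # · · ·
    # · · · ·
    · · · · ·
    · · · · ·
    · · · · ·

Z-buffer (winner per pixel, '.' = empty):
  . . . . .
  . . . . .
  . . 2 1 .
  . 2 . 0 .
  2 . 0 . 1
  . 0 0 . 1
  0 0 . . 1
  . . . . .

Final: 0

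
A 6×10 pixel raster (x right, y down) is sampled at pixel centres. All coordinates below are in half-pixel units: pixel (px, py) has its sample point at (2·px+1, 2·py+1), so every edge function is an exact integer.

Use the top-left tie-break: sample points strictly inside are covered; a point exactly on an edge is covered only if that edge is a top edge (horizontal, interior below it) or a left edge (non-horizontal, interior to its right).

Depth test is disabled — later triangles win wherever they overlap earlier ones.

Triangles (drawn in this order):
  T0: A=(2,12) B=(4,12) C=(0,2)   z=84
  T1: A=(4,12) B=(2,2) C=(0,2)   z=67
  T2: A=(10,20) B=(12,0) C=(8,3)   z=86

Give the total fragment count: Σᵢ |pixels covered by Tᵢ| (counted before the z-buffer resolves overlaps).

T0:
  2·area = 20  (B↔C swapped to make it positive)
  edge (2, 12)→(0, 2): d=(-2,-10) top-left  bias=+0
  edge (0, 2)→(4, 12): d=(4,10) right/bottom  bias=-1
  edge (4, 12)→(2, 12): d=(-2,0) right/bottom  bias=-1
    (0,2)@(1, 5): e=[4,2,14] → #
    (1,2)@(3, 5): e=[24,-18,14] → ·
    (0,3)@(1, 7): e=[0,10,10] → #  [on edge]
    (1,3)@(3, 7): e=[20,-10,10] → ·
    (0,4)@(1, 9): e=[-4,18,6] → ·
    (1,5)@(3, 11): e=[12,6,2] → #
    (2,5)@(5, 11): e=[32,-14,2] → ·
    (1,6)@(3, 13): e=[8,14,-2] → ·
    (1,8)@(3, 17): e=[0,30,-10] → ·  [on edge]
  covered (3 px):
    · · · · · ·
    · · · · · ·
    # · · · · ·
    # · · · · ·
    · · · · · ·
    · # · · · ·
    · · · · · ·
    · · · · · ·
    · · · · · ·
    · · · · · ·
T1:
  2·area = 20  (B↔C swapped to make it positive)
  edge (4, 12)→(0, 2): d=(-4,-10) top-left  bias=+0
  edge (0, 2)→(2, 2): d=(2,0) top-left  bias=+0
  edge (2, 2)→(4, 12): d=(2,10) right/bottom  bias=-1
    (0,1)@(1, 3): e=[6,2,12] → #
    (1,1)@(3, 3): e=[26,2,-8] → ·
    (0,2)@(1, 5): e=[-2,6,16] → ·
    (1,3)@(3, 7): e=[10,10,0] → ·  [on edge]
    (1,4)@(3, 9): e=[2,14,4] → #
    (2,4)@(5, 9): e=[22,14,-16] → ·
    (1,5)@(3, 11): e=[-6,18,8] → ·
    (2,8)@(5, 17): e=[-10,30,0] → ·  [on edge]
  covered (2 px):
    · · · · · ·
    # · · · · ·
    · · · · · ·
    · · · · · ·
    · # · · · ·
    · · · · · ·
    · · · · · ·
    · · · · · ·
    · · · · · ·
    · · · · · ·
T2:
  2·area = 74  (B↔C swapped to make it positive)
  edge (10, 20)→(8, 3): d=(-2,-17) top-left  bias=+0
  edge (8, 3)→(12, 0): d=(4,-3) top-left  bias=+0
  edge (12, 0)→(10, 20): d=(-2,20) right/bottom  bias=-1
    (5,0)@(11, 1): e=[55,1,18] → #
    (4,1)@(9, 3): e=[17,3,54] → #
    (4,2)@(9, 5): e=[13,11,50] → #
    (4,3)@(9, 7): e=[9,19,46] → #
    (4,4)@(9, 9): e=[5,27,42] → #
    (4,5)@(9, 11): e=[1,35,38] → #
    (5,5)@(11, 11): e=[35,41,-2] → ·
    (4,6)@(9, 13): e=[-3,43,34] → ·
  covered (10 px):
    · · · · · #
    · · · · # #
    · · · · # #
    · · · · # #
    · · · · # #
    · · · · # ·
    · · · · · ·
    · · · · · ·
    · · · · · ·
    · · · · · ·

Final: 15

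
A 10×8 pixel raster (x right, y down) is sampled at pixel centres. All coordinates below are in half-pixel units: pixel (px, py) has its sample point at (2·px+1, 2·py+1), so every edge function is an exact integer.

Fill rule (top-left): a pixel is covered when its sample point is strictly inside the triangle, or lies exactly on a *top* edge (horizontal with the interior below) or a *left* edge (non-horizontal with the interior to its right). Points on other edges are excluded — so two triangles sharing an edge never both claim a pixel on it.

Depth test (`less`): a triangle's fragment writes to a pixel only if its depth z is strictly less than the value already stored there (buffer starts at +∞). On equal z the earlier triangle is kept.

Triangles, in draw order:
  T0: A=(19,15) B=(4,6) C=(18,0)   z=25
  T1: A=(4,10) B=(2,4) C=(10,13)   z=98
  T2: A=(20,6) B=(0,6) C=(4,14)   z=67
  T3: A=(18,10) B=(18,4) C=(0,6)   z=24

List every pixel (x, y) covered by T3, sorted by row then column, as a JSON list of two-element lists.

T0:
  2·area = 216
  edge (19, 15)→(4, 6): d=(-15,-9) top-left  bias=+0
  edge (4, 6)→(18, 0): d=(14,-6) top-left  bias=+0
  edge (18, 0)→(19, 15): d=(1,15) right/bottom  bias=-1
    (8,0)@(17, 1): e=[192,8,16] → X
    (9,0)@(19, 1): e=[210,20,-14] → .
    (5,1)@(11, 3): e=[108,0,108] → X  [on edge]
    (6,1)@(13, 3): e=[126,12,78] → X
    (7,1)@(15, 3): e=[144,24,48] → X
    (9,1)@(19, 3): e=[180,48,-12] → .
    (3,2)@(7, 5): e=[42,4,170] → X
    (4,2)@(9, 5): e=[60,16,140] → X
    (9,2)@(19, 5): e=[150,76,-10] → .
    (3,3)@(7, 7): e=[12,32,172] → X
    (9,3)@(19, 7): e=[120,104,-8] → .
    (3,4)@(7, 9): e=[-18,60,174] → .
    (4,4)@(9, 9): e=[0,72,144] → X  [on edge]
    (9,7)@(19, 15): e=[0,216,0] → .  [on edge]
  covered (26 px):
    . . . . . . . . X .
    . . . . . X X X X .
    . . . X X X X X X .
    . . . X X X X X X .
    . . . . X X X X X .
    . . . . . . X X X .
    . . . . . . . . X .
    . . . . . . . . . .
T1:
  2·area = 30
  edge (4, 10)→(2, 4): d=(-2,-6) top-left  bias=+0
  edge (2, 4)→(10, 13): d=(8,9) right/bottom  bias=-1
  edge (10, 13)→(4, 10): d=(-6,-3) top-left  bias=+0
    (0,0)@(1, 1): e=[0,-15,45] → .  [on edge]
    (1,3)@(3, 7): e=[0,15,15] → X  [on edge]
    (2,3)@(5, 7): e=[12,-3,21] → .
    (1,4)@(3, 9): e=[-4,31,3] → .
    (2,4)@(5, 9): e=[8,13,9] → X
    (3,4)@(7, 9): e=[20,-5,15] → .
    (2,5)@(5, 11): e=[4,29,-3] → .
    (3,5)@(7, 11): e=[16,11,3] → X
    (4,5)@(9, 11): e=[28,-7,9] → .
    (2,6)@(5, 13): e=[0,45,-15] → .  [on edge]
    (3,6)@(7, 13): e=[12,27,-9] → .
  covered (3 px):
    . . . . . . . . . .
    . . . . . . . . . .
    . . . . . . . . . .
    . X . . . . . . . .
    . . X . . . . . . .
    . . . X . . . . . .
    . . . . . . . . . .
    . . . . . . . . . .
T2:
  2·area = 160  (B↔C swapped to make it positive)
  edge (20, 6)→(4, 14): d=(-16,8) right/bottom  bias=-1
  edge (4, 14)→(0, 6): d=(-4,-8) top-left  bias=+0
  edge (0, 6)→(20, 6): d=(20,0) top-left  bias=+0
    (0,3)@(1, 7): e=[136,4,20] → X
    (1,3)@(3, 7): e=[120,20,20] → X
    (2,3)@(5, 7): e=[104,36,20] → X
    (3,3)@(7, 7): e=[88,52,20] → X
    (4,3)@(9, 7): e=[72,68,20] → X
    (5,3)@(11, 7): e=[56,84,20] → X
    (6,3)@(13, 7): e=[40,100,20] → X
    (7,3)@(15, 7): e=[24,116,20] → X
    (8,3)@(17, 7): e=[8,132,20] → X
    (9,3)@(19, 7): e=[-8,148,20] → .
    (0,4)@(1, 9): e=[104,-4,60] → .
    (1,4)@(3, 9): e=[88,12,60] → X
  covered (20 px):
    . . . . . . . . . .
    . . . . . . . . . .
    . . . . . . . . . .
    X X X X X X X X X .
    . X X X X X X . . .
    . X X X X . . . . .
    . . X . . . . . . .
    . . . . . . . . . .
T3:
  2·area = 108  (B↔C swapped to make it positive)
  edge (18, 10)→(0, 6): d=(-18,-4) top-left  bias=+0
  edge (0, 6)→(18, 4): d=(18,-2) top-left  bias=+0
  edge (18, 4)→(18, 10): d=(0,6) right/bottom  bias=-1
    (4,2)@(9, 5): e=[54,0,54] → X  [on edge]
    (5,2)@(11, 5): e=[62,4,42] → X
    (6,2)@(13, 5): e=[70,8,30] → X
    (7,2)@(15, 5): e=[78,12,18] → X
    (8,2)@(17, 5): e=[86,16,6] → X
    (9,2)@(19, 5): e=[94,20,-6] → .
    (2,3)@(5, 7): e=[2,28,78] → X
    (3,3)@(7, 7): e=[10,32,66] → X
    (9,3)@(19, 7): e=[58,56,-6] → .
    (2,4)@(5, 9): e=[-34,64,78] → .
    (3,4)@(7, 9): e=[-26,68,66] → .
    (4,4)@(9, 9): e=[-18,72,54] → .
  covered (14 px):
    . . . . . . . . . .
    . . . . . . . . . .
    . . . . X X X X X .
    . . X X X X X X X .
    . . . . . . . X X .
    . . . . . . . . . .
    . . . . . . . . . .
    . . . . . . . . . .

Answer: [[4,2],[5,2],[6,2],[7,2],[8,2],[2,3],[3,3],[4,3],[5,3],[6,3],[7,3],[8,3],[7,4],[8,4]]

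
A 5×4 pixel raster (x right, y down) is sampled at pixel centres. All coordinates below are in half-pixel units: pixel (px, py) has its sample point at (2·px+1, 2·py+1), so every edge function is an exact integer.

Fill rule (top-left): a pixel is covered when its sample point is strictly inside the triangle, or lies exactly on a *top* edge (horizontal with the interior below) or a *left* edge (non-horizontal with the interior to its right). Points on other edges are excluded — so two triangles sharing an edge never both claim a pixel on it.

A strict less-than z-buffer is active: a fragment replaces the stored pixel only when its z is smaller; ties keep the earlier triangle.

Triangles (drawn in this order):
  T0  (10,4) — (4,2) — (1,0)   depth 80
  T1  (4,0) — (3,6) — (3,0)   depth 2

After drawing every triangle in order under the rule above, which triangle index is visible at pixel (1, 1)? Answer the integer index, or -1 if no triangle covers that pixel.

T0:
  2·area = 6
  edge (10, 4)→(4, 2): d=(-6,-2) top-left  bias=+0
  edge (4, 2)→(1, 0): d=(-3,-2) top-left  bias=+0
  edge (1, 0)→(10, 4): d=(9,4) right/bottom  bias=-1
    (0,0)@(1, 1): e=[0,-3,9] → ·  [on edge]
    (1,0)@(3, 1): e=[4,1,1] → █
    (2,0)@(5, 1): e=[8,5,-7] → ·
    (1,1)@(3, 3): e=[-8,-5,19] → ·
    (3,1)@(7, 3): e=[0,3,3] → █  [on edge]
    (4,1)@(9, 3): e=[4,7,-5] → ·
    (3,2)@(7, 5): e=[-12,-3,21] → ·
  covered (2 px):
    · █ · · ·
    · · · █ ·
    · · · · ·
    · · · · ·
T1:
  2·area = 6
  edge (4, 0)→(3, 6): d=(-1,6) right/bottom  bias=-1
  edge (3, 6)→(3, 0): d=(0,-6) top-left  bias=+0
  edge (3, 0)→(4, 0): d=(1,0) top-left  bias=+0
    (1,0)@(3, 1): e=[5,0,1] → █  [on edge]
    (2,0)@(5, 1): e=[-7,12,1] → ·
    (1,1)@(3, 3): e=[3,0,3] → █  [on edge]
    (2,1)@(5, 3): e=[-9,12,3] → ·
    (1,2)@(3, 5): e=[1,0,5] → █  [on edge]
    (2,2)@(5, 5): e=[-11,12,5] → ·
    (1,3)@(3, 7): e=[-1,0,7] → ·  [on edge]
  covered (3 px):
    · █ · · ·
    · █ · · ·
    · █ · · ·
    · · · · ·

Z-buffer (winner per pixel, '.' = empty):
  . 1 . . .
  . 1 . 0 .
  . 1 . . .
  . . . . .

Final: 1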